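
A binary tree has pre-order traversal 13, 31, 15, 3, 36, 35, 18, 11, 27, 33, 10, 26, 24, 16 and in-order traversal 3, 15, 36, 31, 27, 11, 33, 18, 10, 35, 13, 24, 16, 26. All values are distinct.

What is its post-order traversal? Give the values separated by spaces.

The first element of pre-order is the root; it splits in-order into left and right subtrees.
Root 13: left subtree has 10 nodes {3, 15, 36, 31, 27, 11, 33, 18, 10, 35}, right has 3 {24, 16, 26}.
  Root 31: left subtree has 3 nodes {3, 15, 36}, right has 6 {27, 11, 33, 18, 10, 35}.
    Root 15: left subtree has 1 node {3}, right has 1 {36}.
    Root 35: left subtree has 5 nodes {27, 11, 33, 18, 10}, right has 0 { }.
      Root 18: left subtree has 3 nodes {27, 11, 33}, right has 1 {10}.
        Root 11: left subtree has 1 node {27}, right has 1 {33}.
  Root 26: left subtree has 2 nodes {24, 16}, right has 0 { }.
    Root 24: left subtree has 0 nodes { }, right has 1 {16}.

3 36 15 27 33 11 10 18 35 31 16 24 26 13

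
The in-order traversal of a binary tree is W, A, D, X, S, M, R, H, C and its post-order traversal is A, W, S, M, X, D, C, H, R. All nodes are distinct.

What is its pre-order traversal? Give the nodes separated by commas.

R, D, W, A, X, M, S, H, C

The last element of post-order is the root; it splits in-order into left and right subtrees.
Root R: left subtree has 6 nodes {W, A, D, X, S, M}, right has 2 {H, C}.
  Root D: left subtree has 2 nodes {W, A}, right has 3 {X, S, M}.
    Root W: left subtree has 0 nodes { }, right has 1 {A}.
    Root X: left subtree has 0 nodes { }, right has 2 {S, M}.
      Root M: left subtree has 1 node {S}, right has 0 { }.
  Root H: left subtree has 0 nodes { }, right has 1 {C}.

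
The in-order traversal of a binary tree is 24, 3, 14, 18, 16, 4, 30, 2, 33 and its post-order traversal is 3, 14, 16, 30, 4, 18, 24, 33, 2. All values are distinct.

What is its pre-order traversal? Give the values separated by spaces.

The last element of post-order is the root; it splits in-order into left and right subtrees.
Root 2: left subtree has 7 nodes {24, 3, 14, 18, 16, 4, 30}, right has 1 {33}.
  Root 24: left subtree has 0 nodes { }, right has 6 {3, 14, 18, 16, 4, 30}.
    Root 18: left subtree has 2 nodes {3, 14}, right has 3 {16, 4, 30}.
      Root 14: left subtree has 1 node {3}, right has 0 { }.
      Root 4: left subtree has 1 node {16}, right has 1 {30}.

2 24 18 14 3 4 16 30 33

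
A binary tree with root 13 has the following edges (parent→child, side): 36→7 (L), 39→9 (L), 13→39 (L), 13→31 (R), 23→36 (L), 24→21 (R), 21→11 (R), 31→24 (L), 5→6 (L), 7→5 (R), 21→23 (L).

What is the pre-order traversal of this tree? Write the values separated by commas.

13, 39, 9, 31, 24, 21, 23, 36, 7, 5, 6, 11

Pre-order visits the node, then its left subtree, then its right subtree.
Visit 13.
At 13: go left to 39.
  Visit 39.
  At 39: go left to 9.
    9 is a leaf — visit 9.
  At 39: no right child.
At 13: go right to 31.
  Visit 31.
  At 31: go left to 24.
    Visit 24.
    At 24: no left child.
    At 24: go right to 21.
      Visit 21.
      At 21: go left to 23.
        Visit 23.
        At 23: go left to 36.
          Visit 36.
          At 36: go left to 7.
            Visit 7.
            At 7: no left child.
            At 7: go right to 5.
              Visit 5.
              At 5: go left to 6.
                6 is a leaf — visit 6.
              At 5: no right child.
          At 36: no right child.
        At 23: no right child.
      At 21: go right to 11.
        11 is a leaf — visit 11.
  At 31: no right child.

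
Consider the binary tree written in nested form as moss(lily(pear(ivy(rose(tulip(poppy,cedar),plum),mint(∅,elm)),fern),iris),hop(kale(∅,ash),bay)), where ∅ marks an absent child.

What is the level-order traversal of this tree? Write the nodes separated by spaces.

moss lily hop pear iris kale bay ivy fern ash rose mint tulip plum elm poppy cedar

Level-order visits nodes level by level from the root, left to right within each level.
Level 0: moss
Level 1: lily, hop
Level 2: pear, iris, kale, bay
Level 3: ivy, fern, ash
Level 4: rose, mint
Level 5: tulip, plum, elm
Level 6: poppy, cedar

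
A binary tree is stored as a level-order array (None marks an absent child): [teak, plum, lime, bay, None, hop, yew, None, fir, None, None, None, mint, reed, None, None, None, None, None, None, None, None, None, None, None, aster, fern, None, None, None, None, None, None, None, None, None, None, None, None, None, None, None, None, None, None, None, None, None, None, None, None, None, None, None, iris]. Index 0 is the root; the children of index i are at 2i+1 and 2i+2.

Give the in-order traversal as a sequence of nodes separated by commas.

bay, fir, plum, teak, hop, aster, mint, fern, iris, lime, reed, yew

In-order visits the left subtree, then the node, then the right subtree.
At teak: go left to plum.
  At plum: go left to bay.
    At bay: no left child.
    Visit bay.
    At bay: go right to fir.
      fir is a leaf — visit fir.
  Visit plum.
  At plum: no right child.
Visit teak.
At teak: go right to lime.
  At lime: go left to hop.
    At hop: no left child.
    Visit hop.
    At hop: go right to mint.
      At mint: go left to aster.
        aster is a leaf — visit aster.
      Visit mint.
      At mint: go right to fern.
        At fern: no left child.
        Visit fern.
        At fern: go right to iris.
          iris is a leaf — visit iris.
  Visit lime.
  At lime: go right to yew.
    At yew: go left to reed.
      reed is a leaf — visit reed.
    Visit yew.
    At yew: no right child.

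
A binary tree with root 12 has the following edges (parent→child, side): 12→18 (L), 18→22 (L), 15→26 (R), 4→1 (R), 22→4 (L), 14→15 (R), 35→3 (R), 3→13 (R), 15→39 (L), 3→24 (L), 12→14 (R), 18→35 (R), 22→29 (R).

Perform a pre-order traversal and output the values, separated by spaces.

12 18 22 4 1 29 35 3 24 13 14 15 39 26

Pre-order visits the node, then its left subtree, then its right subtree.
Visit 12.
At 12: go left to 18.
  Visit 18.
  At 18: go left to 22.
    Visit 22.
    At 22: go left to 4.
      Visit 4.
      At 4: no left child.
      At 4: go right to 1.
        1 is a leaf — visit 1.
    At 22: go right to 29.
      29 is a leaf — visit 29.
  At 18: go right to 35.
    Visit 35.
    At 35: no left child.
    At 35: go right to 3.
      Visit 3.
      At 3: go left to 24.
        24 is a leaf — visit 24.
      At 3: go right to 13.
        13 is a leaf — visit 13.
At 12: go right to 14.
  Visit 14.
  At 14: no left child.
  At 14: go right to 15.
    Visit 15.
    At 15: go left to 39.
      39 is a leaf — visit 39.
    At 15: go right to 26.
      26 is a leaf — visit 26.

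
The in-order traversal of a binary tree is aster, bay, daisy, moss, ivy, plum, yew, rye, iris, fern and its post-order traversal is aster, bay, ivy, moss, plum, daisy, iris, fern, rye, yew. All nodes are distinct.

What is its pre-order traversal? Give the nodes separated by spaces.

The last element of post-order is the root; it splits in-order into left and right subtrees.
Root yew: left subtree has 6 nodes {aster, bay, daisy, moss, ivy, plum}, right has 3 {rye, iris, fern}.
  Root daisy: left subtree has 2 nodes {aster, bay}, right has 3 {moss, ivy, plum}.
    Root bay: left subtree has 1 node {aster}, right has 0 { }.
    Root plum: left subtree has 2 nodes {moss, ivy}, right has 0 { }.
      Root moss: left subtree has 0 nodes { }, right has 1 {ivy}.
  Root rye: left subtree has 0 nodes { }, right has 2 {iris, fern}.
    Root fern: left subtree has 1 node {iris}, right has 0 { }.

yew daisy bay aster plum moss ivy rye fern iris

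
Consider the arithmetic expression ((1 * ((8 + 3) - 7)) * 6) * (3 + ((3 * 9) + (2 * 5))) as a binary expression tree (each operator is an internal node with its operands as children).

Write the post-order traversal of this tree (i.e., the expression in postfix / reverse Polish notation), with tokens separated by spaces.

Post-order on an expression tree gives postfix notation: for each operator, emit left operand, right operand, then the operator.

1 8 3 + 7 - * 6 * 3 3 9 * 2 5 * + + *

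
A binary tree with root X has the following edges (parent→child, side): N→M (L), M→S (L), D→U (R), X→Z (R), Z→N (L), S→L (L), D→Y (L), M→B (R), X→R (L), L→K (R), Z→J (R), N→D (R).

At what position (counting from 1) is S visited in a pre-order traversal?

6

Pre-order visits the node, then its left subtree, then its right subtree.
Visit X.
At X: go left to R.
  R is a leaf — visit R.
At X: go right to Z.
  Visit Z.
  At Z: go left to N.
    Visit N.
    At N: go left to M.
      Visit M.
      At M: go left to S.
        Visit S.
        At S: go left to L.
          Visit L.
          At L: no left child.
          At L: go right to K.
            K is a leaf — visit K.
        At S: no right child.
      At M: go right to B.
        B is a leaf — visit B.
    At N: go right to D.
      Visit D.
      At D: go left to Y.
        Y is a leaf — visit Y.
      At D: go right to U.
        U is a leaf — visit U.
  At Z: go right to J.
    J is a leaf — visit J.
Full pre-order sequence: X, R, Z, N, M, S, L, K, B, D, Y, U, J.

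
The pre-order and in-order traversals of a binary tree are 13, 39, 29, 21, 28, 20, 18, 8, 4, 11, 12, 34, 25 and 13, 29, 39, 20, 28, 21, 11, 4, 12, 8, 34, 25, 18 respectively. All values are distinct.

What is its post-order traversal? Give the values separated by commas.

The first element of pre-order is the root; it splits in-order into left and right subtrees.
Root 13: left subtree has 0 nodes { }, right has 12 {29, 39, 20, 28, 21, 11, 4, 12, 8, 34, 25, 18}.
  Root 39: left subtree has 1 node {29}, right has 10 {20, 28, 21, 11, 4, 12, 8, 34, 25, 18}.
    Root 21: left subtree has 2 nodes {20, 28}, right has 7 {11, 4, 12, 8, 34, 25, 18}.
      Root 28: left subtree has 1 node {20}, right has 0 { }.
      Root 18: left subtree has 6 nodes {11, 4, 12, 8, 34, 25}, right has 0 { }.
        Root 8: left subtree has 3 nodes {11, 4, 12}, right has 2 {34, 25}.
          Root 4: left subtree has 1 node {11}, right has 1 {12}.
          Root 34: left subtree has 0 nodes { }, right has 1 {25}.

29, 20, 28, 11, 12, 4, 25, 34, 8, 18, 21, 39, 13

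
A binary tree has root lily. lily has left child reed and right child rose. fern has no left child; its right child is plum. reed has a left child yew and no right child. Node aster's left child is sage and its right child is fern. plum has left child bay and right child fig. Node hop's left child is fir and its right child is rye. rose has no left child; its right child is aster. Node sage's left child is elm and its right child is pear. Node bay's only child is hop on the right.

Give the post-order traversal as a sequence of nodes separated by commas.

Post-order visits the left subtree, then the right subtree, then the node.
At lily: go left to reed.
  At reed: go left to yew.
    yew is a leaf — visit yew.
  At reed: no right child.
  Visit reed.
At lily: go right to rose.
  At rose: no left child.
  At rose: go right to aster.
    At aster: go left to sage.
      At sage: go left to elm.
        elm is a leaf — visit elm.
      At sage: go right to pear.
        pear is a leaf — visit pear.
      Visit sage.
    At aster: go right to fern.
      At fern: no left child.
      At fern: go right to plum.
        At plum: go left to bay.
          At bay: no left child.
          At bay: go right to hop.
            At hop: go left to fir.
              fir is a leaf — visit fir.
            At hop: go right to rye.
              rye is a leaf — visit rye.
            Visit hop.
          Visit bay.
        At plum: go right to fig.
          fig is a leaf — visit fig.
        Visit plum.
      Visit fern.
    Visit aster.
  Visit rose.
Visit lily.

yew, reed, elm, pear, sage, fir, rye, hop, bay, fig, plum, fern, aster, rose, lily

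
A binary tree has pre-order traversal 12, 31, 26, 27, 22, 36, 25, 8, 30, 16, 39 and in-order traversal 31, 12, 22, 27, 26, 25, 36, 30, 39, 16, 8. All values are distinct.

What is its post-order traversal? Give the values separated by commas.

31, 22, 27, 25, 39, 16, 30, 8, 36, 26, 12

The first element of pre-order is the root; it splits in-order into left and right subtrees.
Root 12: left subtree has 1 node {31}, right has 9 {22, 27, 26, 25, 36, 30, 39, 16, 8}.
  Root 26: left subtree has 2 nodes {22, 27}, right has 6 {25, 36, 30, 39, 16, 8}.
    Root 27: left subtree has 1 node {22}, right has 0 { }.
    Root 36: left subtree has 1 node {25}, right has 4 {30, 39, 16, 8}.
      Root 8: left subtree has 3 nodes {30, 39, 16}, right has 0 { }.
        Root 30: left subtree has 0 nodes { }, right has 2 {39, 16}.
          Root 16: left subtree has 1 node {39}, right has 0 { }.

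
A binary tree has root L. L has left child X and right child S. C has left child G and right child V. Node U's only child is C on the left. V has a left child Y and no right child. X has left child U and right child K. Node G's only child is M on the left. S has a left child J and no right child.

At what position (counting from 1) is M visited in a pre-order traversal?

Pre-order visits the node, then its left subtree, then its right subtree.
Visit L.
At L: go left to X.
  Visit X.
  At X: go left to U.
    Visit U.
    At U: go left to C.
      Visit C.
      At C: go left to G.
        Visit G.
        At G: go left to M.
          M is a leaf — visit M.
        At G: no right child.
      At C: go right to V.
        Visit V.
        At V: go left to Y.
          Y is a leaf — visit Y.
        At V: no right child.
    At U: no right child.
  At X: go right to K.
    K is a leaf — visit K.
At L: go right to S.
  Visit S.
  At S: go left to J.
    J is a leaf — visit J.
  At S: no right child.
Full pre-order sequence: L, X, U, C, G, M, V, Y, K, S, J.

6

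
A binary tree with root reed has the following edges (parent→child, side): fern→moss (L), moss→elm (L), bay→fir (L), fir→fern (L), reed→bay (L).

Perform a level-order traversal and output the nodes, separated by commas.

Level-order visits nodes level by level from the root, left to right within each level.
Level 0: reed
Level 1: bay
Level 2: fir
Level 3: fern
Level 4: moss
Level 5: elm

reed, bay, fir, fern, moss, elm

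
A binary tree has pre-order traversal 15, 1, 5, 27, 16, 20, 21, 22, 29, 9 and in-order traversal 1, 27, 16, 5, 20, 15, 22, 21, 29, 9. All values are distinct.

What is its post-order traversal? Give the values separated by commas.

16, 27, 20, 5, 1, 22, 9, 29, 21, 15

The first element of pre-order is the root; it splits in-order into left and right subtrees.
Root 15: left subtree has 5 nodes {1, 27, 16, 5, 20}, right has 4 {22, 21, 29, 9}.
  Root 1: left subtree has 0 nodes { }, right has 4 {27, 16, 5, 20}.
    Root 5: left subtree has 2 nodes {27, 16}, right has 1 {20}.
      Root 27: left subtree has 0 nodes { }, right has 1 {16}.
  Root 21: left subtree has 1 node {22}, right has 2 {29, 9}.
    Root 29: left subtree has 0 nodes { }, right has 1 {9}.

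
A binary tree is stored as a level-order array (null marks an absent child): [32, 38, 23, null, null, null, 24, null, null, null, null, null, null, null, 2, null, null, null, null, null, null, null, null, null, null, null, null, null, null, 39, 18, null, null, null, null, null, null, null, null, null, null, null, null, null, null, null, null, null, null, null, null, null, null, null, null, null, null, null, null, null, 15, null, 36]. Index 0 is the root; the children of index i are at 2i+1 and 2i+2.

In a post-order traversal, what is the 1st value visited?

Post-order visits the left subtree, then the right subtree, then the node.
At 32: go left to 38.
  38 is a leaf — visit 38.
At 32: go right to 23.
  At 23: no left child.
  At 23: go right to 24.
    At 24: no left child.
    At 24: go right to 2.
      At 2: go left to 39.
        At 39: no left child.
        At 39: go right to 15.
          15 is a leaf — visit 15.
        Visit 39.
      At 2: go right to 18.
        At 18: no left child.
        At 18: go right to 36.
          36 is a leaf — visit 36.
        Visit 18.
      Visit 2.
    Visit 24.
  Visit 23.
Visit 32.
Full post-order sequence: 38, 15, 39, 36, 18, 2, 24, 23, 32.

38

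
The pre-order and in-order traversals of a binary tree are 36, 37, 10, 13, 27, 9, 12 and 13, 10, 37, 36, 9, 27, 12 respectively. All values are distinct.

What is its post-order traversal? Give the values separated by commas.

The first element of pre-order is the root; it splits in-order into left and right subtrees.
Root 36: left subtree has 3 nodes {13, 10, 37}, right has 3 {9, 27, 12}.
  Root 37: left subtree has 2 nodes {13, 10}, right has 0 { }.
    Root 10: left subtree has 1 node {13}, right has 0 { }.
  Root 27: left subtree has 1 node {9}, right has 1 {12}.

13, 10, 37, 9, 12, 27, 36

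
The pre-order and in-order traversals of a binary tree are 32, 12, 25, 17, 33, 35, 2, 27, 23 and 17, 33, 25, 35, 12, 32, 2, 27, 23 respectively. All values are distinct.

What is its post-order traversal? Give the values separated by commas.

33, 17, 35, 25, 12, 23, 27, 2, 32

The first element of pre-order is the root; it splits in-order into left and right subtrees.
Root 32: left subtree has 5 nodes {17, 33, 25, 35, 12}, right has 3 {2, 27, 23}.
  Root 12: left subtree has 4 nodes {17, 33, 25, 35}, right has 0 { }.
    Root 25: left subtree has 2 nodes {17, 33}, right has 1 {35}.
      Root 17: left subtree has 0 nodes { }, right has 1 {33}.
  Root 2: left subtree has 0 nodes { }, right has 2 {27, 23}.
    Root 27: left subtree has 0 nodes { }, right has 1 {23}.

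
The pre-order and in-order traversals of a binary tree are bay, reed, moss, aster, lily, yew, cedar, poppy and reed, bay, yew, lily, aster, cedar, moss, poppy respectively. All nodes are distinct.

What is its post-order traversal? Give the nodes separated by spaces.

reed yew lily cedar aster poppy moss bay

The first element of pre-order is the root; it splits in-order into left and right subtrees.
Root bay: left subtree has 1 node {reed}, right has 6 {yew, lily, aster, cedar, moss, poppy}.
  Root moss: left subtree has 4 nodes {yew, lily, aster, cedar}, right has 1 {poppy}.
    Root aster: left subtree has 2 nodes {yew, lily}, right has 1 {cedar}.
      Root lily: left subtree has 1 node {yew}, right has 0 { }.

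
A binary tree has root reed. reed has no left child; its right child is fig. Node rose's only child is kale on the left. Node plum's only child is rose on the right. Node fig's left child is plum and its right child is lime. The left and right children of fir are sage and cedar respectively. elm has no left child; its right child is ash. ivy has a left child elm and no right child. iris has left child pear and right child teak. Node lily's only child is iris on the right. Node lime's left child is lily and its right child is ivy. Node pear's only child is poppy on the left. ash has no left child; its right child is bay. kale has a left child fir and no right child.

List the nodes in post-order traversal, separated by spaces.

Post-order visits the left subtree, then the right subtree, then the node.
At reed: no left child.
At reed: go right to fig.
  At fig: go left to plum.
    At plum: no left child.
    At plum: go right to rose.
      At rose: go left to kale.
        At kale: go left to fir.
          At fir: go left to sage.
            sage is a leaf — visit sage.
          At fir: go right to cedar.
            cedar is a leaf — visit cedar.
          Visit fir.
        At kale: no right child.
        Visit kale.
      At rose: no right child.
      Visit rose.
    Visit plum.
  At fig: go right to lime.
    At lime: go left to lily.
      At lily: no left child.
      At lily: go right to iris.
        At iris: go left to pear.
          At pear: go left to poppy.
            poppy is a leaf — visit poppy.
          At pear: no right child.
          Visit pear.
        At iris: go right to teak.
          teak is a leaf — visit teak.
        Visit iris.
      Visit lily.
    At lime: go right to ivy.
      At ivy: go left to elm.
        At elm: no left child.
        At elm: go right to ash.
          At ash: no left child.
          At ash: go right to bay.
            bay is a leaf — visit bay.
          Visit ash.
        Visit elm.
      At ivy: no right child.
      Visit ivy.
    Visit lime.
  Visit fig.
Visit reed.

sage cedar fir kale rose plum poppy pear teak iris lily bay ash elm ivy lime fig reed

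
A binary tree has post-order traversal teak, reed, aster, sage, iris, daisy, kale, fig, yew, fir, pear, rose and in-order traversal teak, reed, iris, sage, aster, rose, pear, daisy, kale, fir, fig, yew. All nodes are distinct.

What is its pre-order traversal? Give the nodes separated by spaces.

rose iris reed teak sage aster pear fir kale daisy yew fig

The last element of post-order is the root; it splits in-order into left and right subtrees.
Root rose: left subtree has 5 nodes {teak, reed, iris, sage, aster}, right has 6 {pear, daisy, kale, fir, fig, yew}.
  Root iris: left subtree has 2 nodes {teak, reed}, right has 2 {sage, aster}.
    Root reed: left subtree has 1 node {teak}, right has 0 { }.
    Root sage: left subtree has 0 nodes { }, right has 1 {aster}.
  Root pear: left subtree has 0 nodes { }, right has 5 {daisy, kale, fir, fig, yew}.
    Root fir: left subtree has 2 nodes {daisy, kale}, right has 2 {fig, yew}.
      Root kale: left subtree has 1 node {daisy}, right has 0 { }.
      Root yew: left subtree has 1 node {fig}, right has 0 { }.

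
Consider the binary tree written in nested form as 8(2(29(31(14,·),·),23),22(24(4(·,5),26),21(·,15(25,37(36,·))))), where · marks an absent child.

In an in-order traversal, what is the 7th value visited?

4

In-order visits the left subtree, then the node, then the right subtree.
At 8: go left to 2.
  At 2: go left to 29.
    At 29: go left to 31.
      At 31: go left to 14.
        14 is a leaf — visit 14.
      Visit 31.
      At 31: no right child.
    Visit 29.
    At 29: no right child.
  Visit 2.
  At 2: go right to 23.
    23 is a leaf — visit 23.
Visit 8.
At 8: go right to 22.
  At 22: go left to 24.
    At 24: go left to 4.
      At 4: no left child.
      Visit 4.
      At 4: go right to 5.
        5 is a leaf — visit 5.
    Visit 24.
    At 24: go right to 26.
      26 is a leaf — visit 26.
  Visit 22.
  At 22: go right to 21.
    At 21: no left child.
    Visit 21.
    At 21: go right to 15.
      At 15: go left to 25.
        25 is a leaf — visit 25.
      Visit 15.
      At 15: go right to 37.
        At 37: go left to 36.
          36 is a leaf — visit 36.
        Visit 37.
        At 37: no right child.
Full in-order sequence: 14, 31, 29, 2, 23, 8, 4, 5, 24, 26, 22, 21, 25, 15, 36, 37.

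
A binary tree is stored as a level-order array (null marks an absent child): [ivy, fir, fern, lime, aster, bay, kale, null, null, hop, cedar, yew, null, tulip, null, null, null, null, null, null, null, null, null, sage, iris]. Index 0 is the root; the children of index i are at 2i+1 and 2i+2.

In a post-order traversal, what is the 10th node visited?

tulip

Post-order visits the left subtree, then the right subtree, then the node.
At ivy: go left to fir.
  At fir: go left to lime.
    lime is a leaf — visit lime.
  At fir: go right to aster.
    At aster: go left to hop.
      hop is a leaf — visit hop.
    At aster: go right to cedar.
      cedar is a leaf — visit cedar.
    Visit aster.
  Visit fir.
At ivy: go right to fern.
  At fern: go left to bay.
    At bay: go left to yew.
      At yew: go left to sage.
        sage is a leaf — visit sage.
      At yew: go right to iris.
        iris is a leaf — visit iris.
      Visit yew.
    At bay: no right child.
    Visit bay.
  At fern: go right to kale.
    At kale: go left to tulip.
      tulip is a leaf — visit tulip.
    At kale: no right child.
    Visit kale.
  Visit fern.
Visit ivy.
Full post-order sequence: lime, hop, cedar, aster, fir, sage, iris, yew, bay, tulip, kale, fern, ivy.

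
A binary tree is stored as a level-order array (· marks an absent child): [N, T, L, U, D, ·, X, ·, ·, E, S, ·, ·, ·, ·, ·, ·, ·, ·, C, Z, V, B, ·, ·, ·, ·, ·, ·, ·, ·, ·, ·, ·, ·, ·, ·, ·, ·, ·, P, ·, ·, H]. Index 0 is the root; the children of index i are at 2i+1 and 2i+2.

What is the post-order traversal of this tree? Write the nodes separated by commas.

U, P, C, Z, E, H, V, B, S, D, T, X, L, N

Post-order visits the left subtree, then the right subtree, then the node.
At N: go left to T.
  At T: go left to U.
    U is a leaf — visit U.
  At T: go right to D.
    At D: go left to E.
      At E: go left to C.
        At C: no left child.
        At C: go right to P.
          P is a leaf — visit P.
        Visit C.
      At E: go right to Z.
        Z is a leaf — visit Z.
      Visit E.
    At D: go right to S.
      At S: go left to V.
        At V: go left to H.
          H is a leaf — visit H.
        At V: no right child.
        Visit V.
      At S: go right to B.
        B is a leaf — visit B.
      Visit S.
    Visit D.
  Visit T.
At N: go right to L.
  At L: no left child.
  At L: go right to X.
    X is a leaf — visit X.
  Visit L.
Visit N.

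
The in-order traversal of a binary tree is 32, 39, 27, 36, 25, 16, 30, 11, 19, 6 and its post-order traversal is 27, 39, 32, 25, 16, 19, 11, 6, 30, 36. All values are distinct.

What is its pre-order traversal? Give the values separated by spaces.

The last element of post-order is the root; it splits in-order into left and right subtrees.
Root 36: left subtree has 3 nodes {32, 39, 27}, right has 6 {25, 16, 30, 11, 19, 6}.
  Root 32: left subtree has 0 nodes { }, right has 2 {39, 27}.
    Root 39: left subtree has 0 nodes { }, right has 1 {27}.
  Root 30: left subtree has 2 nodes {25, 16}, right has 3 {11, 19, 6}.
    Root 16: left subtree has 1 node {25}, right has 0 { }.
    Root 6: left subtree has 2 nodes {11, 19}, right has 0 { }.
      Root 11: left subtree has 0 nodes { }, right has 1 {19}.

36 32 39 27 30 16 25 6 11 19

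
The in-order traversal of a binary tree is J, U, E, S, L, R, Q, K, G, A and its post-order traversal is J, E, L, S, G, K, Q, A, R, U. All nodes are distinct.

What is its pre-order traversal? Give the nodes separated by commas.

U, J, R, S, E, L, A, Q, K, G

The last element of post-order is the root; it splits in-order into left and right subtrees.
Root U: left subtree has 1 node {J}, right has 8 {E, S, L, R, Q, K, G, A}.
  Root R: left subtree has 3 nodes {E, S, L}, right has 4 {Q, K, G, A}.
    Root S: left subtree has 1 node {E}, right has 1 {L}.
    Root A: left subtree has 3 nodes {Q, K, G}, right has 0 { }.
      Root Q: left subtree has 0 nodes { }, right has 2 {K, G}.
        Root K: left subtree has 0 nodes { }, right has 1 {G}.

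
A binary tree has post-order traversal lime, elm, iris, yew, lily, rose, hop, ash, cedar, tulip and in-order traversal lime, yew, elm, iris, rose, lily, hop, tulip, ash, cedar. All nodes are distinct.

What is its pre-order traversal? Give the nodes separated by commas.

tulip, hop, rose, yew, lime, iris, elm, lily, cedar, ash

The last element of post-order is the root; it splits in-order into left and right subtrees.
Root tulip: left subtree has 7 nodes {lime, yew, elm, iris, rose, lily, hop}, right has 2 {ash, cedar}.
  Root hop: left subtree has 6 nodes {lime, yew, elm, iris, rose, lily}, right has 0 { }.
    Root rose: left subtree has 4 nodes {lime, yew, elm, iris}, right has 1 {lily}.
      Root yew: left subtree has 1 node {lime}, right has 2 {elm, iris}.
        Root iris: left subtree has 1 node {elm}, right has 0 { }.
  Root cedar: left subtree has 1 node {ash}, right has 0 { }.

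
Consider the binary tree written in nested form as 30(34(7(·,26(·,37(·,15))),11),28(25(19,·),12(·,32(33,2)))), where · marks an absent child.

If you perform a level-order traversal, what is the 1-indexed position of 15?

14

Level-order visits nodes level by level from the root, left to right within each level.
Level 0: 30
Level 1: 34, 28
Level 2: 7, 11, 25, 12
Level 3: 26, 19, 32
Level 4: 37, 33, 2
Level 5: 15
Full level-order sequence: 30, 34, 28, 7, 11, 25, 12, 26, 19, 32, 37, 33, 2, 15.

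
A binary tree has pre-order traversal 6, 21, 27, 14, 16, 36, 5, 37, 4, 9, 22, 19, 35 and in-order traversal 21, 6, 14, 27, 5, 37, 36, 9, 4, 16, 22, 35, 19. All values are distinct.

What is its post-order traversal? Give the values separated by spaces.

21 14 37 5 9 4 36 35 19 22 16 27 6

The first element of pre-order is the root; it splits in-order into left and right subtrees.
Root 6: left subtree has 1 node {21}, right has 11 {14, 27, 5, 37, 36, 9, 4, 16, 22, 35, 19}.
  Root 27: left subtree has 1 node {14}, right has 9 {5, 37, 36, 9, 4, 16, 22, 35, 19}.
    Root 16: left subtree has 5 nodes {5, 37, 36, 9, 4}, right has 3 {22, 35, 19}.
      Root 36: left subtree has 2 nodes {5, 37}, right has 2 {9, 4}.
        Root 5: left subtree has 0 nodes { }, right has 1 {37}.
        Root 4: left subtree has 1 node {9}, right has 0 { }.
      Root 22: left subtree has 0 nodes { }, right has 2 {35, 19}.
        Root 19: left subtree has 1 node {35}, right has 0 { }.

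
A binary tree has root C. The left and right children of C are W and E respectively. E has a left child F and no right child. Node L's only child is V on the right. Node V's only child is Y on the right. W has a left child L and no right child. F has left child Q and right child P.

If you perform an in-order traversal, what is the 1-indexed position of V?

2

In-order visits the left subtree, then the node, then the right subtree.
At C: go left to W.
  At W: go left to L.
    At L: no left child.
    Visit L.
    At L: go right to V.
      At V: no left child.
      Visit V.
      At V: go right to Y.
        Y is a leaf — visit Y.
  Visit W.
  At W: no right child.
Visit C.
At C: go right to E.
  At E: go left to F.
    At F: go left to Q.
      Q is a leaf — visit Q.
    Visit F.
    At F: go right to P.
      P is a leaf — visit P.
  Visit E.
  At E: no right child.
Full in-order sequence: L, V, Y, W, C, Q, F, P, E.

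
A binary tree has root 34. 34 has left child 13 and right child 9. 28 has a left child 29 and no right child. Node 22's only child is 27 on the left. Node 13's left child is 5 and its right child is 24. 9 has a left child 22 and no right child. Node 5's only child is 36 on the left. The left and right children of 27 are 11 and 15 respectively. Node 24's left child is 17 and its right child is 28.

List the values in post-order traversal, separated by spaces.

36 5 17 29 28 24 13 11 15 27 22 9 34

Post-order visits the left subtree, then the right subtree, then the node.
At 34: go left to 13.
  At 13: go left to 5.
    At 5: go left to 36.
      36 is a leaf — visit 36.
    At 5: no right child.
    Visit 5.
  At 13: go right to 24.
    At 24: go left to 17.
      17 is a leaf — visit 17.
    At 24: go right to 28.
      At 28: go left to 29.
        29 is a leaf — visit 29.
      At 28: no right child.
      Visit 28.
    Visit 24.
  Visit 13.
At 34: go right to 9.
  At 9: go left to 22.
    At 22: go left to 27.
      At 27: go left to 11.
        11 is a leaf — visit 11.
      At 27: go right to 15.
        15 is a leaf — visit 15.
      Visit 27.
    At 22: no right child.
    Visit 22.
  At 9: no right child.
  Visit 9.
Visit 34.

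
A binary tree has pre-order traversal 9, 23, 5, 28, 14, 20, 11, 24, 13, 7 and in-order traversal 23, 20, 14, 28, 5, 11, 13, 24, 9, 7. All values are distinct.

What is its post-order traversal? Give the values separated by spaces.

The first element of pre-order is the root; it splits in-order into left and right subtrees.
Root 9: left subtree has 8 nodes {23, 20, 14, 28, 5, 11, 13, 24}, right has 1 {7}.
  Root 23: left subtree has 0 nodes { }, right has 7 {20, 14, 28, 5, 11, 13, 24}.
    Root 5: left subtree has 3 nodes {20, 14, 28}, right has 3 {11, 13, 24}.
      Root 28: left subtree has 2 nodes {20, 14}, right has 0 { }.
        Root 14: left subtree has 1 node {20}, right has 0 { }.
      Root 11: left subtree has 0 nodes { }, right has 2 {13, 24}.
        Root 24: left subtree has 1 node {13}, right has 0 { }.

20 14 28 13 24 11 5 23 7 9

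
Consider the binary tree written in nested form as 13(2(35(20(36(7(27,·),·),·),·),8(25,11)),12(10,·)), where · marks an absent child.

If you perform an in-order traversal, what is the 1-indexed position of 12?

In-order visits the left subtree, then the node, then the right subtree.
At 13: go left to 2.
  At 2: go left to 35.
    At 35: go left to 20.
      At 20: go left to 36.
        At 36: go left to 7.
          At 7: go left to 27.
            27 is a leaf — visit 27.
          Visit 7.
          At 7: no right child.
        Visit 36.
        At 36: no right child.
      Visit 20.
      At 20: no right child.
    Visit 35.
    At 35: no right child.
  Visit 2.
  At 2: go right to 8.
    At 8: go left to 25.
      25 is a leaf — visit 25.
    Visit 8.
    At 8: go right to 11.
      11 is a leaf — visit 11.
Visit 13.
At 13: go right to 12.
  At 12: go left to 10.
    10 is a leaf — visit 10.
  Visit 12.
  At 12: no right child.
Full in-order sequence: 27, 7, 36, 20, 35, 2, 25, 8, 11, 13, 10, 12.

12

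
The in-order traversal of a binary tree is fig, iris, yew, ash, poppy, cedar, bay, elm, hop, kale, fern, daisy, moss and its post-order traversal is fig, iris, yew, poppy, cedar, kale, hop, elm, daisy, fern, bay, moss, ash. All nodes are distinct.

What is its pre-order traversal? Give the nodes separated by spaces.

ash yew iris fig moss bay cedar poppy fern elm hop kale daisy

The last element of post-order is the root; it splits in-order into left and right subtrees.
Root ash: left subtree has 3 nodes {fig, iris, yew}, right has 9 {poppy, cedar, bay, elm, hop, kale, fern, daisy, moss}.
  Root yew: left subtree has 2 nodes {fig, iris}, right has 0 { }.
    Root iris: left subtree has 1 node {fig}, right has 0 { }.
  Root moss: left subtree has 8 nodes {poppy, cedar, bay, elm, hop, kale, fern, daisy}, right has 0 { }.
    Root bay: left subtree has 2 nodes {poppy, cedar}, right has 5 {elm, hop, kale, fern, daisy}.
      Root cedar: left subtree has 1 node {poppy}, right has 0 { }.
      Root fern: left subtree has 3 nodes {elm, hop, kale}, right has 1 {daisy}.
        Root elm: left subtree has 0 nodes { }, right has 2 {hop, kale}.
          Root hop: left subtree has 0 nodes { }, right has 1 {kale}.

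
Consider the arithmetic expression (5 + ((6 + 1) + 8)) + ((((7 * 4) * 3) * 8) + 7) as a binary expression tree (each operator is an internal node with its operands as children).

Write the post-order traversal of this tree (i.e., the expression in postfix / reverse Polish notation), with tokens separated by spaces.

5 6 1 + 8 + + 7 4 * 3 * 8 * 7 + +

Post-order on an expression tree gives postfix notation: for each operator, emit left operand, right operand, then the operator.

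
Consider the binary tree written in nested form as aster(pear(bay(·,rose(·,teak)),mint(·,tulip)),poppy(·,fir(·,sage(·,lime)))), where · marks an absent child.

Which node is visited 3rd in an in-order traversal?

teak

In-order visits the left subtree, then the node, then the right subtree.
At aster: go left to pear.
  At pear: go left to bay.
    At bay: no left child.
    Visit bay.
    At bay: go right to rose.
      At rose: no left child.
      Visit rose.
      At rose: go right to teak.
        teak is a leaf — visit teak.
  Visit pear.
  At pear: go right to mint.
    At mint: no left child.
    Visit mint.
    At mint: go right to tulip.
      tulip is a leaf — visit tulip.
Visit aster.
At aster: go right to poppy.
  At poppy: no left child.
  Visit poppy.
  At poppy: go right to fir.
    At fir: no left child.
    Visit fir.
    At fir: go right to sage.
      At sage: no left child.
      Visit sage.
      At sage: go right to lime.
        lime is a leaf — visit lime.
Full in-order sequence: bay, rose, teak, pear, mint, tulip, aster, poppy, fir, sage, lime.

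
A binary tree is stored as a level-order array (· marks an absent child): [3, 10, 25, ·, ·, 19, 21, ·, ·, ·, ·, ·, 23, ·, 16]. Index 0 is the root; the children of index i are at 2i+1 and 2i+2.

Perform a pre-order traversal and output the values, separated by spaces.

Pre-order visits the node, then its left subtree, then its right subtree.
Visit 3.
At 3: go left to 10.
  10 is a leaf — visit 10.
At 3: go right to 25.
  Visit 25.
  At 25: go left to 19.
    Visit 19.
    At 19: no left child.
    At 19: go right to 23.
      23 is a leaf — visit 23.
  At 25: go right to 21.
    Visit 21.
    At 21: no left child.
    At 21: go right to 16.
      16 is a leaf — visit 16.

3 10 25 19 23 21 16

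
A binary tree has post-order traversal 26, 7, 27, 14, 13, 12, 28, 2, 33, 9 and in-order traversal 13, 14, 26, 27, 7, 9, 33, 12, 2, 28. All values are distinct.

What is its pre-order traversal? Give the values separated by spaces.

The last element of post-order is the root; it splits in-order into left and right subtrees.
Root 9: left subtree has 5 nodes {13, 14, 26, 27, 7}, right has 4 {33, 12, 2, 28}.
  Root 13: left subtree has 0 nodes { }, right has 4 {14, 26, 27, 7}.
    Root 14: left subtree has 0 nodes { }, right has 3 {26, 27, 7}.
      Root 27: left subtree has 1 node {26}, right has 1 {7}.
  Root 33: left subtree has 0 nodes { }, right has 3 {12, 2, 28}.
    Root 2: left subtree has 1 node {12}, right has 1 {28}.

9 13 14 27 26 7 33 2 12 28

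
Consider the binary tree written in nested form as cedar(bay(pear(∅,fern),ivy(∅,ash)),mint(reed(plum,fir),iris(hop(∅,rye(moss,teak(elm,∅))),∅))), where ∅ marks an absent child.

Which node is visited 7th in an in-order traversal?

In-order visits the left subtree, then the node, then the right subtree.
At cedar: go left to bay.
  At bay: go left to pear.
    At pear: no left child.
    Visit pear.
    At pear: go right to fern.
      fern is a leaf — visit fern.
  Visit bay.
  At bay: go right to ivy.
    At ivy: no left child.
    Visit ivy.
    At ivy: go right to ash.
      ash is a leaf — visit ash.
Visit cedar.
At cedar: go right to mint.
  At mint: go left to reed.
    At reed: go left to plum.
      plum is a leaf — visit plum.
    Visit reed.
    At reed: go right to fir.
      fir is a leaf — visit fir.
  Visit mint.
  At mint: go right to iris.
    At iris: go left to hop.
      At hop: no left child.
      Visit hop.
      At hop: go right to rye.
        At rye: go left to moss.
          moss is a leaf — visit moss.
        Visit rye.
        At rye: go right to teak.
          At teak: go left to elm.
            elm is a leaf — visit elm.
          Visit teak.
          At teak: no right child.
    Visit iris.
    At iris: no right child.
Full in-order sequence: pear, fern, bay, ivy, ash, cedar, plum, reed, fir, mint, hop, moss, rye, elm, teak, iris.

plum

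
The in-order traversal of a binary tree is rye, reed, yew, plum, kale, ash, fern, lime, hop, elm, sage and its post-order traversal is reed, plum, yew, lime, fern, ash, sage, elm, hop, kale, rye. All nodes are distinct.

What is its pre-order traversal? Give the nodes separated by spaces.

The last element of post-order is the root; it splits in-order into left and right subtrees.
Root rye: left subtree has 0 nodes { }, right has 10 {reed, yew, plum, kale, ash, fern, lime, hop, elm, sage}.
  Root kale: left subtree has 3 nodes {reed, yew, plum}, right has 6 {ash, fern, lime, hop, elm, sage}.
    Root yew: left subtree has 1 node {reed}, right has 1 {plum}.
    Root hop: left subtree has 3 nodes {ash, fern, lime}, right has 2 {elm, sage}.
      Root ash: left subtree has 0 nodes { }, right has 2 {fern, lime}.
        Root fern: left subtree has 0 nodes { }, right has 1 {lime}.
      Root elm: left subtree has 0 nodes { }, right has 1 {sage}.

rye kale yew reed plum hop ash fern lime elm sage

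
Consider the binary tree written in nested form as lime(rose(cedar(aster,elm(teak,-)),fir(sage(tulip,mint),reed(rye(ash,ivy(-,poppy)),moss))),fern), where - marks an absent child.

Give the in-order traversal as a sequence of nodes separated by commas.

In-order visits the left subtree, then the node, then the right subtree.
At lime: go left to rose.
  At rose: go left to cedar.
    At cedar: go left to aster.
      aster is a leaf — visit aster.
    Visit cedar.
    At cedar: go right to elm.
      At elm: go left to teak.
        teak is a leaf — visit teak.
      Visit elm.
      At elm: no right child.
  Visit rose.
  At rose: go right to fir.
    At fir: go left to sage.
      At sage: go left to tulip.
        tulip is a leaf — visit tulip.
      Visit sage.
      At sage: go right to mint.
        mint is a leaf — visit mint.
    Visit fir.
    At fir: go right to reed.
      At reed: go left to rye.
        At rye: go left to ash.
          ash is a leaf — visit ash.
        Visit rye.
        At rye: go right to ivy.
          At ivy: no left child.
          Visit ivy.
          At ivy: go right to poppy.
            poppy is a leaf — visit poppy.
      Visit reed.
      At reed: go right to moss.
        moss is a leaf — visit moss.
Visit lime.
At lime: go right to fern.
  fern is a leaf — visit fern.

aster, cedar, teak, elm, rose, tulip, sage, mint, fir, ash, rye, ivy, poppy, reed, moss, lime, fern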